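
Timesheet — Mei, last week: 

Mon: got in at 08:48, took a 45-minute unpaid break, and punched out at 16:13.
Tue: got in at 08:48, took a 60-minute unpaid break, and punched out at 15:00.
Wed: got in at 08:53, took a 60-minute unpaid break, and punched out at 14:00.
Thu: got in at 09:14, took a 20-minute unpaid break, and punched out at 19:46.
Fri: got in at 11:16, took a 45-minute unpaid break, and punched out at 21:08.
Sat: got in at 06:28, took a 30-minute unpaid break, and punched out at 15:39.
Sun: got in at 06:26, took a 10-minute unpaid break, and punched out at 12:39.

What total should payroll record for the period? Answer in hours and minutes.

Mon: 08:48–16:13 = 7 h 25 min; less 45 min break → 6 h 40 min
Tue: 08:48–15:00 = 6 h 12 min; less 60 min break → 5 h 12 min
Wed: 08:53–14:00 = 5 h 7 min; less 60 min break → 4 h 7 min
Thu: 09:14–19:46 = 10 h 32 min; less 20 min break → 10 h 12 min
Fri: 11:16–21:08 = 9 h 52 min; less 45 min break → 9 h 7 min
Sat: 06:28–15:39 = 9 h 11 min; less 30 min break → 8 h 41 min
Sun: 06:26–12:39 = 6 h 13 min; less 10 min break → 6 h 3 min
Total: 6 h 40 min + 5 h 12 min + 4 h 7 min + 10 h 12 min + 9 h 7 min + 8 h 41 min + 6 h 3 min = 50 h 2 min.

50 h 2 min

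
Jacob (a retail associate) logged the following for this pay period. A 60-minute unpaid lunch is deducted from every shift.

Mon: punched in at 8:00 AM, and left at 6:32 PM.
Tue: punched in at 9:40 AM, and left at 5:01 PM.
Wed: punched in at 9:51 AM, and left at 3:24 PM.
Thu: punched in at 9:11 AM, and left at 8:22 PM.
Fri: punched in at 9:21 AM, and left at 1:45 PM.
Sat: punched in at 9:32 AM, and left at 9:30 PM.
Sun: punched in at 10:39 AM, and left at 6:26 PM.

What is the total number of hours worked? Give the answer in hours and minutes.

51 h 46 min

Mon: 8:00 AM–6:32 PM = 10 h 32 min; less 60 min break → 9 h 32 min
Tue: 9:40 AM–5:01 PM = 7 h 21 min; less 60 min break → 6 h 21 min
Wed: 9:51 AM–3:24 PM = 5 h 33 min; less 60 min break → 4 h 33 min
Thu: 9:11 AM–8:22 PM = 11 h 11 min; less 60 min break → 10 h 11 min
Fri: 9:21 AM–1:45 PM = 4 h 24 min; less 60 min break → 3 h 24 min
Sat: 9:32 AM–9:30 PM = 11 h 58 min; less 60 min break → 10 h 58 min
Sun: 10:39 AM–6:26 PM = 7 h 47 min; less 60 min break → 6 h 47 min
Total: 9 h 32 min + 6 h 21 min + 4 h 33 min + 10 h 11 min + 3 h 24 min + 10 h 58 min + 6 h 47 min = 51 h 46 min.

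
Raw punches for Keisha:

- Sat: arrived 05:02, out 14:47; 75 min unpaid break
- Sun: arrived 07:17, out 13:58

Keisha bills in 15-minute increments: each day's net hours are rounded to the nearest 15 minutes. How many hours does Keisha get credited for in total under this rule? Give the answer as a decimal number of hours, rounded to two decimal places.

15.25 hours

Sat: 05:02–14:47 = 9 h 45 min − 75 min = 8 h 30 min → rounds to 8 h 30 min
Sun: 07:17–13:58 = 6 h 41 min → rounds to 6 h 45 min
Total credited: 15 h 15 min.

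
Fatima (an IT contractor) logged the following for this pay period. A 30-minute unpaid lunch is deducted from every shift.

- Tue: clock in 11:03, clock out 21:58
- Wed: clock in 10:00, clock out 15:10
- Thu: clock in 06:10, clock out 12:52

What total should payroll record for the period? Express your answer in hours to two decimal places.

Tue: 11:03–21:58 = 10 h 55 min; less 30 min break → 10 h 25 min
Wed: 10:00–15:10 = 5 h 10 min; less 30 min break → 4 h 40 min
Thu: 06:10–12:52 = 6 h 42 min; less 30 min break → 6 h 12 min
Total: 10 h 25 min + 4 h 40 min + 6 h 12 min = 21 h 17 min.

21.28 hours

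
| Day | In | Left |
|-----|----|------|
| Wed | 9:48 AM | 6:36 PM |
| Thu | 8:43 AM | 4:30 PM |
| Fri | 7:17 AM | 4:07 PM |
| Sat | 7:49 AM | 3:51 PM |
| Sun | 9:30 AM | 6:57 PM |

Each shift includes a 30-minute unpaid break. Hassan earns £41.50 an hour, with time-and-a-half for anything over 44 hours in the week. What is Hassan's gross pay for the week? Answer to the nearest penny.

£1676.60

Wed: 9:48 AM–6:36 PM = 8 h 48 min; less 30 min break → 8 h 18 min
Thu: 8:43 AM–4:30 PM = 7 h 47 min; less 30 min break → 7 h 17 min
Fri: 7:17 AM–4:07 PM = 8 h 50 min; less 30 min break → 8 h 20 min
Sat: 7:49 AM–3:51 PM = 8 h 2 min; less 30 min break → 7 h 32 min
Sun: 9:30 AM–6:57 PM = 9 h 27 min; less 30 min break → 8 h 57 min
Total worked: 40 h 24 min = 2424 min.
Regular 40 h 24 min = 2424 min at £41.50/h; overtime 0 h 0 min = 0 min at £62.25/h.
Pay = (2424 × £41.50 + 0 × £62.25) ÷ 60 = £1676.60.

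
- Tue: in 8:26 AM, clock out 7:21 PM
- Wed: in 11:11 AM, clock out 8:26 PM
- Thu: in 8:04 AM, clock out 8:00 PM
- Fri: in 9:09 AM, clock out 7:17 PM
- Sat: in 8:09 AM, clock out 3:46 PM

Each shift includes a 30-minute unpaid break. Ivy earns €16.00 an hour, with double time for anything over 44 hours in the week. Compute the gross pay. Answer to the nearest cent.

Tue: 8:26 AM–7:21 PM = 10 h 55 min; less 30 min break → 10 h 25 min
Wed: 11:11 AM–8:26 PM = 9 h 15 min; less 30 min break → 8 h 45 min
Thu: 8:04 AM–8:00 PM = 11 h 56 min; less 30 min break → 11 h 26 min
Fri: 9:09 AM–7:17 PM = 10 h 8 min; less 30 min break → 9 h 38 min
Sat: 8:09 AM–3:46 PM = 7 h 37 min; less 30 min break → 7 h 7 min
Total worked: 47 h 21 min = 2841 min.
Regular 44 h 0 min = 2640 min at €16.00/h; overtime 3 h 21 min = 201 min at €32.00/h.
Pay = (2640 × €16.00 + 201 × €32.00) ÷ 60 = €811.20.

€811.20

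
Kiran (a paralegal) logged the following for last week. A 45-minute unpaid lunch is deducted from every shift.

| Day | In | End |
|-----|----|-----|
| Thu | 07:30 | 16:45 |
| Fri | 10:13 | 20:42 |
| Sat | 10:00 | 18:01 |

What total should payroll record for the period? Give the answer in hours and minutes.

Thu: 07:30–16:45 = 9 h 15 min; less 45 min break → 8 h 30 min
Fri: 10:13–20:42 = 10 h 29 min; less 45 min break → 9 h 44 min
Sat: 10:00–18:01 = 8 h 1 min; less 45 min break → 7 h 16 min
Total: 8 h 30 min + 9 h 44 min + 7 h 16 min = 25 h 30 min.

25 h 30 min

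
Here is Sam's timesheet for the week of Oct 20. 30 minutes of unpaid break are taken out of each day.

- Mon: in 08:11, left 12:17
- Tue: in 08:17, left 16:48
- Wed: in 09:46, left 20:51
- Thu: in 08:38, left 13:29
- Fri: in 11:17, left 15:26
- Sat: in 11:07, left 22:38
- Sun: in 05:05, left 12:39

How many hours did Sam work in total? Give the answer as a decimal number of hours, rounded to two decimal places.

Mon: 08:11–12:17 = 4 h 6 min; less 30 min break → 3 h 36 min
Tue: 08:17–16:48 = 8 h 31 min; less 30 min break → 8 h 1 min
Wed: 09:46–20:51 = 11 h 5 min; less 30 min break → 10 h 35 min
Thu: 08:38–13:29 = 4 h 51 min; less 30 min break → 4 h 21 min
Fri: 11:17–15:26 = 4 h 9 min; less 30 min break → 3 h 39 min
Sat: 11:07–22:38 = 11 h 31 min; less 30 min break → 11 h 1 min
Sun: 05:05–12:39 = 7 h 34 min; less 30 min break → 7 h 4 min
Total: 3 h 36 min + 8 h 1 min + 10 h 35 min + 4 h 21 min + 3 h 39 min + 11 h 1 min + 7 h 4 min = 48 h 17 min.

48.28 hours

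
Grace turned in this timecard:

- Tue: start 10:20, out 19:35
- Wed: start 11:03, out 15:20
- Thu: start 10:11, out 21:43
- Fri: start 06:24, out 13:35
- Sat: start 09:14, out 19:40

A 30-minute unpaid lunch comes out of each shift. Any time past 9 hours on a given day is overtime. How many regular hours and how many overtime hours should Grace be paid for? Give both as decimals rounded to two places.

Tue: 10:20–19:35 = 9 h 15 min; less 30 min break → 8 h 45 min
Wed: 11:03–15:20 = 4 h 17 min; less 30 min break → 3 h 47 min
Thu: 10:11–21:43 = 11 h 32 min; less 30 min break → 11 h 2 min
Fri: 06:24–13:35 = 7 h 11 min; less 30 min break → 6 h 41 min
Sat: 09:14–19:40 = 10 h 26 min; less 30 min break → 9 h 56 min
Tue reg 8 h 45 min / OT 0 h 0 min; Wed reg 3 h 47 min / OT 0 h 0 min; Thu reg 9 h 0 min / OT 2 h 2 min; Fri reg 6 h 41 min / OT 0 h 0 min; Sat reg 9 h 0 min / OT 0 h 56 min.
Totals: regular 37 h 13 min, overtime 2 h 58 min.

Regular 37.22 hours, overtime 2.97 hours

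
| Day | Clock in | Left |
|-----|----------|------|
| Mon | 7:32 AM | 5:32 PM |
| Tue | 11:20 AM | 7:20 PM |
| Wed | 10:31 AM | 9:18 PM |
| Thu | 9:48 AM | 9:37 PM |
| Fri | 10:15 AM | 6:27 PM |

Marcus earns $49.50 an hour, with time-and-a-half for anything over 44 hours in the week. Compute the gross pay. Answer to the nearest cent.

$2534.40

Mon: 7:32 AM–5:32 PM = 10 h 0 min
Tue: 11:20 AM–7:20 PM = 8 h 0 min
Wed: 10:31 AM–9:18 PM = 10 h 47 min
Thu: 9:48 AM–9:37 PM = 11 h 49 min
Fri: 10:15 AM–6:27 PM = 8 h 12 min
Total worked: 48 h 48 min = 2928 min.
Regular 44 h 0 min = 2640 min at $49.50/h; overtime 4 h 48 min = 288 min at $74.25/h.
Pay = (2640 × $49.50 + 288 × $74.25) ÷ 60 = $2534.40.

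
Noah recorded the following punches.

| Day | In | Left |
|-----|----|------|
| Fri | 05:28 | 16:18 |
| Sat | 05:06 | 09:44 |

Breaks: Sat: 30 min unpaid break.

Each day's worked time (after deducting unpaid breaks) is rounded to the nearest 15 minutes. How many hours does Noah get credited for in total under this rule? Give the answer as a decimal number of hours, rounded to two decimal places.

Fri: 05:28–16:18 = 10 h 50 min → rounds to 10 h 45 min
Sat: 05:06–09:44 = 4 h 38 min − 30 min = 4 h 8 min → rounds to 4 h 15 min
Total credited: 15 h 0 min.

15.00 hours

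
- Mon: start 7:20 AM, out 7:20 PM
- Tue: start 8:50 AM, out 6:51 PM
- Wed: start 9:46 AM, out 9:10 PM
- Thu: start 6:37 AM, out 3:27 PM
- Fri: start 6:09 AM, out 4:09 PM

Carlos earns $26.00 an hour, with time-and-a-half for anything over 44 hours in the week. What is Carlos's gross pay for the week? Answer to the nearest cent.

$1465.75

Mon: 7:20 AM–7:20 PM = 12 h 0 min
Tue: 8:50 AM–6:51 PM = 10 h 1 min
Wed: 9:46 AM–9:10 PM = 11 h 24 min
Thu: 6:37 AM–3:27 PM = 8 h 50 min
Fri: 6:09 AM–4:09 PM = 10 h 0 min
Total worked: 52 h 15 min = 3135 min.
Regular 44 h 0 min = 2640 min at $26.00/h; overtime 8 h 15 min = 495 min at $39.00/h.
Pay = (2640 × $26.00 + 495 × $39.00) ÷ 60 = $1465.75.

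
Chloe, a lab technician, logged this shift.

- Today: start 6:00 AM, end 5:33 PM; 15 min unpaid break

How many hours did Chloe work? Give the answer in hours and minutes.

11 h 18 min

Today: 6:00 AM–5:33 PM = 11 h 33 min; less 15 min break → 11 h 18 min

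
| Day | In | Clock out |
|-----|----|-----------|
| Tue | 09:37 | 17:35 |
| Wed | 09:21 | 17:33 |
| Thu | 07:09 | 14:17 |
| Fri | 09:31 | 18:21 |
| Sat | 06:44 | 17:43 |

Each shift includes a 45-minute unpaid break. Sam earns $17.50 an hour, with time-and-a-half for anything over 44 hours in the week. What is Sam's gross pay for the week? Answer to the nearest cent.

$688.92

Tue: 09:37–17:35 = 7 h 58 min; less 45 min break → 7 h 13 min
Wed: 09:21–17:33 = 8 h 12 min; less 45 min break → 7 h 27 min
Thu: 07:09–14:17 = 7 h 8 min; less 45 min break → 6 h 23 min
Fri: 09:31–18:21 = 8 h 50 min; less 45 min break → 8 h 5 min
Sat: 06:44–17:43 = 10 h 59 min; less 45 min break → 10 h 14 min
Total worked: 39 h 22 min = 2362 min.
Regular 39 h 22 min = 2362 min at $17.50/h; overtime 0 h 0 min = 0 min at $26.25/h.
Pay = (2362 × $17.50 + 0 × $26.25) ÷ 60 = $688.92.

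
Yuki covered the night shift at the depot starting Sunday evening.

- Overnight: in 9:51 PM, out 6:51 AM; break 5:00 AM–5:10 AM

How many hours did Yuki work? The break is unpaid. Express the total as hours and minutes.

8 h 50 min

Overnight: 9:51 PM → midnight = 2 h 9 min; midnight → 6:51 AM = 6 h 51 min; span 9 h 0 min; less 10 min break → 8 h 50 min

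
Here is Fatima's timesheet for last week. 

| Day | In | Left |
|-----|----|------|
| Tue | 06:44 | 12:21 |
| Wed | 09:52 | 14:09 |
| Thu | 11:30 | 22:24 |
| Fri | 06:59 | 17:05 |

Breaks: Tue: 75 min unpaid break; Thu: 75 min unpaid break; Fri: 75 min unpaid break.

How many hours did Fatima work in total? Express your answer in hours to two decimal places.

Tue: 06:44–12:21 = 5 h 37 min; less 75 min break → 4 h 22 min
Wed: 09:52–14:09 = 4 h 17 min
Thu: 11:30–22:24 = 10 h 54 min; less 75 min break → 9 h 39 min
Fri: 06:59–17:05 = 10 h 6 min; less 75 min break → 8 h 51 min
Total: 4 h 22 min + 4 h 17 min + 9 h 39 min + 8 h 51 min = 27 h 9 min.

27.15 hours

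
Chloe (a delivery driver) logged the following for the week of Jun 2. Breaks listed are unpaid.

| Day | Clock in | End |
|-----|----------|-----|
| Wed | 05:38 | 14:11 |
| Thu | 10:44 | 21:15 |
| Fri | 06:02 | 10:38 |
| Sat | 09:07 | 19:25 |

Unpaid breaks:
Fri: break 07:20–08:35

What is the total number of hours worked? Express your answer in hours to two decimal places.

Wed: 05:38–14:11 = 8 h 33 min
Thu: 10:44–21:15 = 10 h 31 min
Fri: 06:02–10:38 = 4 h 36 min; less 75 min break → 3 h 21 min
Sat: 09:07–19:25 = 10 h 18 min
Total: 8 h 33 min + 10 h 31 min + 3 h 21 min + 10 h 18 min = 32 h 43 min.

32.72 hours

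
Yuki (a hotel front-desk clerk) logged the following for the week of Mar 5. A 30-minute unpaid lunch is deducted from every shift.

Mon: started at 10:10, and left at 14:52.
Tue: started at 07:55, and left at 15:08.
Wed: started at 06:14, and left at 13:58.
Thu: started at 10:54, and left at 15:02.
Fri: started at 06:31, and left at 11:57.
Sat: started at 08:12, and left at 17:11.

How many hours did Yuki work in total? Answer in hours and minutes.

Mon: 10:10–14:52 = 4 h 42 min; less 30 min break → 4 h 12 min
Tue: 07:55–15:08 = 7 h 13 min; less 30 min break → 6 h 43 min
Wed: 06:14–13:58 = 7 h 44 min; less 30 min break → 7 h 14 min
Thu: 10:54–15:02 = 4 h 8 min; less 30 min break → 3 h 38 min
Fri: 06:31–11:57 = 5 h 26 min; less 30 min break → 4 h 56 min
Sat: 08:12–17:11 = 8 h 59 min; less 30 min break → 8 h 29 min
Total: 4 h 12 min + 6 h 43 min + 7 h 14 min + 3 h 38 min + 4 h 56 min + 8 h 29 min = 35 h 12 min.

35 h 12 min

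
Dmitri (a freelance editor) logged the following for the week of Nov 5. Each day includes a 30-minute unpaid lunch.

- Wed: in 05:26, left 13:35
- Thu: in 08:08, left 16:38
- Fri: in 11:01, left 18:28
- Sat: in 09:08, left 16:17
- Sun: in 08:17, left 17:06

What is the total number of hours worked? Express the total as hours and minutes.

37 h 34 min

Wed: 05:26–13:35 = 8 h 9 min; less 30 min break → 7 h 39 min
Thu: 08:08–16:38 = 8 h 30 min; less 30 min break → 8 h 0 min
Fri: 11:01–18:28 = 7 h 27 min; less 30 min break → 6 h 57 min
Sat: 09:08–16:17 = 7 h 9 min; less 30 min break → 6 h 39 min
Sun: 08:17–17:06 = 8 h 49 min; less 30 min break → 8 h 19 min
Total: 7 h 39 min + 8 h 0 min + 6 h 57 min + 6 h 39 min + 8 h 19 min = 37 h 34 min.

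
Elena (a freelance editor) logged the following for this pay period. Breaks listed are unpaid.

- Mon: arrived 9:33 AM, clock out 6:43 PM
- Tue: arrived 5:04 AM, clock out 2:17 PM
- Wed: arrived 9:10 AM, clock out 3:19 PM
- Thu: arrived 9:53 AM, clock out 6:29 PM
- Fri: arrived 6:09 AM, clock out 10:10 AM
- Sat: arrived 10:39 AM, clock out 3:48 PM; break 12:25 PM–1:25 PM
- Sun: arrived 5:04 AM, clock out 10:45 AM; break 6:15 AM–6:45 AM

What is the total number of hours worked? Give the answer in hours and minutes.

Mon: 9:33 AM–6:43 PM = 9 h 10 min
Tue: 5:04 AM–2:17 PM = 9 h 13 min
Wed: 9:10 AM–3:19 PM = 6 h 9 min
Thu: 9:53 AM–6:29 PM = 8 h 36 min
Fri: 6:09 AM–10:10 AM = 4 h 1 min
Sat: 10:39 AM–3:48 PM = 5 h 9 min; less 60 min break → 4 h 9 min
Sun: 5:04 AM–10:45 AM = 5 h 41 min; less 30 min break → 5 h 11 min
Total: 9 h 10 min + 9 h 13 min + 6 h 9 min + 8 h 36 min + 4 h 1 min + 4 h 9 min + 5 h 11 min = 46 h 29 min.

46 h 29 min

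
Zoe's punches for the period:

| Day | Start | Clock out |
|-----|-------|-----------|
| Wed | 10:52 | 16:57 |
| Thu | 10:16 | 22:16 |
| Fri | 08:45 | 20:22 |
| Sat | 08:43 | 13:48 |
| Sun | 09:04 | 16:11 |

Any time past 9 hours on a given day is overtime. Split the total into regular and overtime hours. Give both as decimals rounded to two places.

Wed: 10:52–16:57 = 6 h 5 min
Thu: 10:16–22:16 = 12 h 0 min
Fri: 08:45–20:22 = 11 h 37 min
Sat: 08:43–13:48 = 5 h 5 min
Sun: 09:04–16:11 = 7 h 7 min
Wed reg 6 h 5 min / OT 0 h 0 min; Thu reg 9 h 0 min / OT 3 h 0 min; Fri reg 9 h 0 min / OT 2 h 37 min; Sat reg 5 h 5 min / OT 0 h 0 min; Sun reg 7 h 7 min / OT 0 h 0 min.
Totals: regular 36 h 17 min, overtime 5 h 37 min.

Regular 36.28 hours, overtime 5.62 hours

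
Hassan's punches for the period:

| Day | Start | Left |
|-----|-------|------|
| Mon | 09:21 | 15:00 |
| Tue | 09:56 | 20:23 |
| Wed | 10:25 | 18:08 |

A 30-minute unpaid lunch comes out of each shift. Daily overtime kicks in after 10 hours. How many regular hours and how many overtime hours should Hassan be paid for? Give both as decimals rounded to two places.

Regular 22.32 hours, overtime 0.00 hours

Mon: 09:21–15:00 = 5 h 39 min; less 30 min break → 5 h 9 min
Tue: 09:56–20:23 = 10 h 27 min; less 30 min break → 9 h 57 min
Wed: 10:25–18:08 = 7 h 43 min; less 30 min break → 7 h 13 min
Mon reg 5 h 9 min / OT 0 h 0 min; Tue reg 9 h 57 min / OT 0 h 0 min; Wed reg 7 h 13 min / OT 0 h 0 min.
Totals: regular 22 h 19 min, overtime 0 h 0 min.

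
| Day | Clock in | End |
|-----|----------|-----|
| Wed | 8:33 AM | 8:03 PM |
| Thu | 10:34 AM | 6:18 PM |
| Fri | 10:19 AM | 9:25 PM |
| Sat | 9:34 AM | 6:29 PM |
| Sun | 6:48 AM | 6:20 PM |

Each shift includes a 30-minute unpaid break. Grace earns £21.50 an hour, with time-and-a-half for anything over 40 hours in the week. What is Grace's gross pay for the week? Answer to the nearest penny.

£1127.14

Wed: 8:33 AM–8:03 PM = 11 h 30 min; less 30 min break → 11 h 0 min
Thu: 10:34 AM–6:18 PM = 7 h 44 min; less 30 min break → 7 h 14 min
Fri: 10:19 AM–9:25 PM = 11 h 6 min; less 30 min break → 10 h 36 min
Sat: 9:34 AM–6:29 PM = 8 h 55 min; less 30 min break → 8 h 25 min
Sun: 6:48 AM–6:20 PM = 11 h 32 min; less 30 min break → 11 h 2 min
Total worked: 48 h 17 min = 2897 min.
Regular 40 h 0 min = 2400 min at £21.50/h; overtime 8 h 17 min = 497 min at £32.25/h.
Pay = (2400 × £21.50 + 497 × £32.25) ÷ 60 = £1127.14.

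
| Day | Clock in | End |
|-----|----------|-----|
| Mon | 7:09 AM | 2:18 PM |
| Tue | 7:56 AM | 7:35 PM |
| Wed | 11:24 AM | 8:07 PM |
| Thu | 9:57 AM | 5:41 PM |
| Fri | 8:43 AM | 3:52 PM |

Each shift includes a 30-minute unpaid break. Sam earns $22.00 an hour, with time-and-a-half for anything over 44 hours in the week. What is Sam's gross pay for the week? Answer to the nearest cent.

$877.80

Mon: 7:09 AM–2:18 PM = 7 h 9 min; less 30 min break → 6 h 39 min
Tue: 7:56 AM–7:35 PM = 11 h 39 min; less 30 min break → 11 h 9 min
Wed: 11:24 AM–8:07 PM = 8 h 43 min; less 30 min break → 8 h 13 min
Thu: 9:57 AM–5:41 PM = 7 h 44 min; less 30 min break → 7 h 14 min
Fri: 8:43 AM–3:52 PM = 7 h 9 min; less 30 min break → 6 h 39 min
Total worked: 39 h 54 min = 2394 min.
Regular 39 h 54 min = 2394 min at $22.00/h; overtime 0 h 0 min = 0 min at $33.00/h.
Pay = (2394 × $22.00 + 0 × $33.00) ÷ 60 = $877.80.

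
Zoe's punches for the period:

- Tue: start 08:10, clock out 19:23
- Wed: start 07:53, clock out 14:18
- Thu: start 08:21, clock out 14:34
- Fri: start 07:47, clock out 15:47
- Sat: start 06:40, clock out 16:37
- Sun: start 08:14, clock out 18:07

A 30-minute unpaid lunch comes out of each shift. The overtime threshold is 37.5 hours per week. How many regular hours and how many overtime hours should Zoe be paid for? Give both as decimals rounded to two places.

Tue: 08:10–19:23 = 11 h 13 min; less 30 min break → 10 h 43 min
Wed: 07:53–14:18 = 6 h 25 min; less 30 min break → 5 h 55 min
Thu: 08:21–14:34 = 6 h 13 min; less 30 min break → 5 h 43 min
Fri: 07:47–15:47 = 8 h 0 min; less 30 min break → 7 h 30 min
Sat: 06:40–16:37 = 9 h 57 min; less 30 min break → 9 h 27 min
Sun: 08:14–18:07 = 9 h 53 min; less 30 min break → 9 h 23 min
Total worked: 48 h 41 min = 48.68 h.
Threshold 37.5 h → overtime 11 h 11 min, regular 37 h 30 min.

Regular 37.50 hours, overtime 11.18 hours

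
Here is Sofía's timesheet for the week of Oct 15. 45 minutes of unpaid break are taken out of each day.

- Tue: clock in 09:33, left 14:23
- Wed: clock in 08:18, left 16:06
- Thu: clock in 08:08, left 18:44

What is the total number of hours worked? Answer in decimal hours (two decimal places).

Tue: 09:33–14:23 = 4 h 50 min; less 45 min break → 4 h 5 min
Wed: 08:18–16:06 = 7 h 48 min; less 45 min break → 7 h 3 min
Thu: 08:08–18:44 = 10 h 36 min; less 45 min break → 9 h 51 min
Total: 4 h 5 min + 7 h 3 min + 9 h 51 min = 20 h 59 min.

20.98 hours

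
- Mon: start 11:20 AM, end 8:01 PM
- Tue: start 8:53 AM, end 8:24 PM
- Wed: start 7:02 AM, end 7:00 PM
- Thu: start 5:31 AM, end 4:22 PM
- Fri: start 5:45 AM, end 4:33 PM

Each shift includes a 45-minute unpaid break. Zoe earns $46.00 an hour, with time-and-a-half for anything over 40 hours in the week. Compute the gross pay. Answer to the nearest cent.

$2534.60

Mon: 11:20 AM–8:01 PM = 8 h 41 min; less 45 min break → 7 h 56 min
Tue: 8:53 AM–8:24 PM = 11 h 31 min; less 45 min break → 10 h 46 min
Wed: 7:02 AM–7:00 PM = 11 h 58 min; less 45 min break → 11 h 13 min
Thu: 5:31 AM–4:22 PM = 10 h 51 min; less 45 min break → 10 h 6 min
Fri: 5:45 AM–4:33 PM = 10 h 48 min; less 45 min break → 10 h 3 min
Total worked: 50 h 4 min = 3004 min.
Regular 40 h 0 min = 2400 min at $46.00/h; overtime 10 h 4 min = 604 min at $69.00/h.
Pay = (2400 × $46.00 + 604 × $69.00) ÷ 60 = $2534.60.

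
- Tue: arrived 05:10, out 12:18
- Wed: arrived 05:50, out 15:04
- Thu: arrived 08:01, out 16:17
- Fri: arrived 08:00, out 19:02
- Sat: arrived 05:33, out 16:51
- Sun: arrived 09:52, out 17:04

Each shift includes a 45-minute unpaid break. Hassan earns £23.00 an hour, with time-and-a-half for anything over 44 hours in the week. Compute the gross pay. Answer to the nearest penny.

£1207.50

Tue: 05:10–12:18 = 7 h 8 min; less 45 min break → 6 h 23 min
Wed: 05:50–15:04 = 9 h 14 min; less 45 min break → 8 h 29 min
Thu: 08:01–16:17 = 8 h 16 min; less 45 min break → 7 h 31 min
Fri: 08:00–19:02 = 11 h 2 min; less 45 min break → 10 h 17 min
Sat: 05:33–16:51 = 11 h 18 min; less 45 min break → 10 h 33 min
Sun: 09:52–17:04 = 7 h 12 min; less 45 min break → 6 h 27 min
Total worked: 49 h 40 min = 2980 min.
Regular 44 h 0 min = 2640 min at £23.00/h; overtime 5 h 40 min = 340 min at £34.50/h.
Pay = (2640 × £23.00 + 340 × £34.50) ÷ 60 = £1207.50.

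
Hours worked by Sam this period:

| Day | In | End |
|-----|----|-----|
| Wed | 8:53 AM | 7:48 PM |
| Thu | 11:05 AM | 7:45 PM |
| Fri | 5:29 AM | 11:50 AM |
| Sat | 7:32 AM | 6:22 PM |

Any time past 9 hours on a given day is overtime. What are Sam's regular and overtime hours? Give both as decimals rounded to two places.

Wed: 8:53 AM–7:48 PM = 10 h 55 min
Thu: 11:05 AM–7:45 PM = 8 h 40 min
Fri: 5:29 AM–11:50 AM = 6 h 21 min
Sat: 7:32 AM–6:22 PM = 10 h 50 min
Wed reg 9 h 0 min / OT 1 h 55 min; Thu reg 8 h 40 min / OT 0 h 0 min; Fri reg 6 h 21 min / OT 0 h 0 min; Sat reg 9 h 0 min / OT 1 h 50 min.
Totals: regular 33 h 1 min, overtime 3 h 45 min.

Regular 33.02 hours, overtime 3.75 hours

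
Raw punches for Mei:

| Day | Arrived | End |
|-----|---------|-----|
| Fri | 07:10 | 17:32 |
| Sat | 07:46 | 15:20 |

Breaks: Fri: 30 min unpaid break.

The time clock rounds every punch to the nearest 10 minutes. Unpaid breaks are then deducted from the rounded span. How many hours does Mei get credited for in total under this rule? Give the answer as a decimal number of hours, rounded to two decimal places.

17.33 hours

Fri: in 07:10→07:10, out 17:32→17:30; 10 h 20 min − 30 min = 9 h 50 min
Sat: in 07:46→07:50, out 15:20→15:20; 7 h 30 min
Total credited: 17 h 20 min.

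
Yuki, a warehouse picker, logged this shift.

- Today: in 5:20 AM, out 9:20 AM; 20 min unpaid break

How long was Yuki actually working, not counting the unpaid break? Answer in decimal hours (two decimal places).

3.67 hours

Today: 5:20 AM–9:20 AM = 4 h 0 min; less 20 min break → 3 h 40 min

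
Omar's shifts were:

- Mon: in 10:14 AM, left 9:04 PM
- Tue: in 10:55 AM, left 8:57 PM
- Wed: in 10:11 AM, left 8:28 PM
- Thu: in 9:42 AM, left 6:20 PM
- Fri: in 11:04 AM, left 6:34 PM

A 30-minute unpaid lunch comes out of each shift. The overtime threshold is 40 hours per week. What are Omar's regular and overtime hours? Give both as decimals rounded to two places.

Regular 40.00 hours, overtime 4.78 hours

Mon: 10:14 AM–9:04 PM = 10 h 50 min; less 30 min break → 10 h 20 min
Tue: 10:55 AM–8:57 PM = 10 h 2 min; less 30 min break → 9 h 32 min
Wed: 10:11 AM–8:28 PM = 10 h 17 min; less 30 min break → 9 h 47 min
Thu: 9:42 AM–6:20 PM = 8 h 38 min; less 30 min break → 8 h 8 min
Fri: 11:04 AM–6:34 PM = 7 h 30 min; less 30 min break → 7 h 0 min
Total worked: 44 h 47 min = 44.78 h.
Threshold 40 h → overtime 4 h 47 min, regular 40 h 0 min.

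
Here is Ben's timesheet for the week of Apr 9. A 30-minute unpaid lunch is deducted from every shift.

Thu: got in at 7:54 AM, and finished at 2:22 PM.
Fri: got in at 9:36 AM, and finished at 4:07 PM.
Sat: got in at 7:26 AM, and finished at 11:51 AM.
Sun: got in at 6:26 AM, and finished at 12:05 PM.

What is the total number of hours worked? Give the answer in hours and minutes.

21 h 3 min

Thu: 7:54 AM–2:22 PM = 6 h 28 min; less 30 min break → 5 h 58 min
Fri: 9:36 AM–4:07 PM = 6 h 31 min; less 30 min break → 6 h 1 min
Sat: 7:26 AM–11:51 AM = 4 h 25 min; less 30 min break → 3 h 55 min
Sun: 6:26 AM–12:05 PM = 5 h 39 min; less 30 min break → 5 h 9 min
Total: 5 h 58 min + 6 h 1 min + 3 h 55 min + 5 h 9 min = 21 h 3 min.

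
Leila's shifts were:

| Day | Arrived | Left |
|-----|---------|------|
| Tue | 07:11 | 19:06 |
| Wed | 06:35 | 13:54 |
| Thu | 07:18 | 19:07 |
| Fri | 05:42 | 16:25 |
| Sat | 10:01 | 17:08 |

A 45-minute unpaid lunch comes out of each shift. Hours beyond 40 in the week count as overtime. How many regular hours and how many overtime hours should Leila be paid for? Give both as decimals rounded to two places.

Tue: 07:11–19:06 = 11 h 55 min; less 45 min break → 11 h 10 min
Wed: 06:35–13:54 = 7 h 19 min; less 45 min break → 6 h 34 min
Thu: 07:18–19:07 = 11 h 49 min; less 45 min break → 11 h 4 min
Fri: 05:42–16:25 = 10 h 43 min; less 45 min break → 9 h 58 min
Sat: 10:01–17:08 = 7 h 7 min; less 45 min break → 6 h 22 min
Total worked: 45 h 8 min = 45.13 h.
Threshold 40 h → overtime 5 h 8 min, regular 40 h 0 min.

Regular 40.00 hours, overtime 5.13 hours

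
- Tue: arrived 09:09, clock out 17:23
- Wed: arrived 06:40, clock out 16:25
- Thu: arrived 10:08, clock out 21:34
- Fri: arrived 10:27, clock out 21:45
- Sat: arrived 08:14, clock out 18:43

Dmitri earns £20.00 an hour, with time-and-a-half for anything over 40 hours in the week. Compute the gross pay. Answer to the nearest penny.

Tue: 09:09–17:23 = 8 h 14 min
Wed: 06:40–16:25 = 9 h 45 min
Thu: 10:08–21:34 = 11 h 26 min
Fri: 10:27–21:45 = 11 h 18 min
Sat: 08:14–18:43 = 10 h 29 min
Total worked: 51 h 12 min = 3072 min.
Regular 40 h 0 min = 2400 min at £20.00/h; overtime 11 h 12 min = 672 min at £30.00/h.
Pay = (2400 × £20.00 + 672 × £30.00) ÷ 60 = £1136.00.

£1136.00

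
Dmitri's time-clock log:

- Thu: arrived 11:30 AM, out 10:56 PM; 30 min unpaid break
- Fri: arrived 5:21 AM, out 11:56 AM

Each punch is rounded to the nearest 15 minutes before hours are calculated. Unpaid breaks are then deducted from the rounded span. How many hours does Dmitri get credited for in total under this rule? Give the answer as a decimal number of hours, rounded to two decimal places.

17.75 hours

Thu: in 11:30 AM→11:30 AM, out 10:56 PM→11:00 PM; 11 h 30 min − 30 min = 11 h 0 min
Fri: in 5:21 AM→5:15 AM, out 11:56 AM→12:00 PM; 6 h 45 min
Total credited: 17 h 45 min.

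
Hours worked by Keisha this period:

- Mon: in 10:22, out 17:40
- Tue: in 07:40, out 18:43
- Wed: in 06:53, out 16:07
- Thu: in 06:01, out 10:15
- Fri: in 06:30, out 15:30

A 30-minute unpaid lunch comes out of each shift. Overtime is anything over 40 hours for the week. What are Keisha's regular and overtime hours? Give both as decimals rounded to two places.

Regular 38.32 hours, overtime 0.00 hours

Mon: 10:22–17:40 = 7 h 18 min; less 30 min break → 6 h 48 min
Tue: 07:40–18:43 = 11 h 3 min; less 30 min break → 10 h 33 min
Wed: 06:53–16:07 = 9 h 14 min; less 30 min break → 8 h 44 min
Thu: 06:01–10:15 = 4 h 14 min; less 30 min break → 3 h 44 min
Fri: 06:30–15:30 = 9 h 0 min; less 30 min break → 8 h 30 min
Total worked: 38 h 19 min = 38.32 h.
Threshold 40 h → overtime 0 h 0 min, regular 38 h 19 min.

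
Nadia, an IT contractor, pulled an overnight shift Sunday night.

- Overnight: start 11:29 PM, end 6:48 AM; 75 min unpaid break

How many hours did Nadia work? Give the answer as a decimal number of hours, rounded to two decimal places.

Overnight: 11:29 PM → midnight = 0 h 31 min; midnight → 6:48 AM = 6 h 48 min; span 7 h 19 min; less 75 min break → 6 h 4 min

6.07 hours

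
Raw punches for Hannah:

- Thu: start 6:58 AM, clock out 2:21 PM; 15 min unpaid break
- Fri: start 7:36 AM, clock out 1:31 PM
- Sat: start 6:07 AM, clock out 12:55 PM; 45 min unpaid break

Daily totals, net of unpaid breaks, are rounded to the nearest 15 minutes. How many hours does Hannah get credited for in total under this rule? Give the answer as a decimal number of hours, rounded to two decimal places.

Thu: 6:58 AM–2:21 PM = 7 h 23 min − 15 min = 7 h 8 min → rounds to 7 h 15 min
Fri: 7:36 AM–1:31 PM = 5 h 55 min → rounds to 6 h 0 min
Sat: 6:07 AM–12:55 PM = 6 h 48 min − 45 min = 6 h 3 min → rounds to 6 h 0 min
Total credited: 19 h 15 min.

19.25 hours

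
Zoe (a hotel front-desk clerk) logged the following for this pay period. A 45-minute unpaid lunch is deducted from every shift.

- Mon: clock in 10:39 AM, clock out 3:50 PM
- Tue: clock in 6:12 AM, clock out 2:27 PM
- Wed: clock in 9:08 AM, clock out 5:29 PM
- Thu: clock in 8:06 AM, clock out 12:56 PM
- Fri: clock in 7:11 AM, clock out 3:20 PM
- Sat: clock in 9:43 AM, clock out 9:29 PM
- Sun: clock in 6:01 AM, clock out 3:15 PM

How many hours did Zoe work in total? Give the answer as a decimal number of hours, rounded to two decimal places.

50.52 hours

Mon: 10:39 AM–3:50 PM = 5 h 11 min; less 45 min break → 4 h 26 min
Tue: 6:12 AM–2:27 PM = 8 h 15 min; less 45 min break → 7 h 30 min
Wed: 9:08 AM–5:29 PM = 8 h 21 min; less 45 min break → 7 h 36 min
Thu: 8:06 AM–12:56 PM = 4 h 50 min; less 45 min break → 4 h 5 min
Fri: 7:11 AM–3:20 PM = 8 h 9 min; less 45 min break → 7 h 24 min
Sat: 9:43 AM–9:29 PM = 11 h 46 min; less 45 min break → 11 h 1 min
Sun: 6:01 AM–3:15 PM = 9 h 14 min; less 45 min break → 8 h 29 min
Total: 4 h 26 min + 7 h 30 min + 7 h 36 min + 4 h 5 min + 7 h 24 min + 11 h 1 min + 8 h 29 min = 50 h 31 min.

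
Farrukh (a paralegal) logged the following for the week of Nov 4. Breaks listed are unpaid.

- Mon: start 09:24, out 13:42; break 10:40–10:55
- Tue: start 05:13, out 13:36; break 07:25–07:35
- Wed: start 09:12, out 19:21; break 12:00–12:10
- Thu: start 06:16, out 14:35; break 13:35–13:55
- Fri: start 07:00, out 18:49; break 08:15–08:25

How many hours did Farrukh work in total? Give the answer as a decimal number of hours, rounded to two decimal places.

41.88 hours

Mon: 09:24–13:42 = 4 h 18 min; less 15 min break → 4 h 3 min
Tue: 05:13–13:36 = 8 h 23 min; less 10 min break → 8 h 13 min
Wed: 09:12–19:21 = 10 h 9 min; less 10 min break → 9 h 59 min
Thu: 06:16–14:35 = 8 h 19 min; less 20 min break → 7 h 59 min
Fri: 07:00–18:49 = 11 h 49 min; less 10 min break → 11 h 39 min
Total: 4 h 3 min + 8 h 13 min + 9 h 59 min + 7 h 59 min + 11 h 39 min = 41 h 53 min.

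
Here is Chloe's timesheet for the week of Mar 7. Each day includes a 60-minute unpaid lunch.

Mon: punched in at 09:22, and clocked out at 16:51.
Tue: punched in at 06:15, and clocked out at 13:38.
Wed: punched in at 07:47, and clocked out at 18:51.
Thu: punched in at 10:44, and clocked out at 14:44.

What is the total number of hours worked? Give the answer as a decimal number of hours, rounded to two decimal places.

25.93 hours

Mon: 09:22–16:51 = 7 h 29 min; less 60 min break → 6 h 29 min
Tue: 06:15–13:38 = 7 h 23 min; less 60 min break → 6 h 23 min
Wed: 07:47–18:51 = 11 h 4 min; less 60 min break → 10 h 4 min
Thu: 10:44–14:44 = 4 h 0 min; less 60 min break → 3 h 0 min
Total: 6 h 29 min + 6 h 23 min + 10 h 4 min + 3 h 0 min = 25 h 56 min.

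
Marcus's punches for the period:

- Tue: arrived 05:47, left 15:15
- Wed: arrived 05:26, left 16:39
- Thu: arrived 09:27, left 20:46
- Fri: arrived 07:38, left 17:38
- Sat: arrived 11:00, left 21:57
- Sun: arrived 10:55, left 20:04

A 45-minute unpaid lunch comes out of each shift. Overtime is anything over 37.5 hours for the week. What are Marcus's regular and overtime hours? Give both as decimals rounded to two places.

Regular 37.50 hours, overtime 20.10 hours

Tue: 05:47–15:15 = 9 h 28 min; less 45 min break → 8 h 43 min
Wed: 05:26–16:39 = 11 h 13 min; less 45 min break → 10 h 28 min
Thu: 09:27–20:46 = 11 h 19 min; less 45 min break → 10 h 34 min
Fri: 07:38–17:38 = 10 h 0 min; less 45 min break → 9 h 15 min
Sat: 11:00–21:57 = 10 h 57 min; less 45 min break → 10 h 12 min
Sun: 10:55–20:04 = 9 h 9 min; less 45 min break → 8 h 24 min
Total worked: 57 h 36 min = 57.60 h.
Threshold 37.5 h → overtime 20 h 6 min, regular 37 h 30 min.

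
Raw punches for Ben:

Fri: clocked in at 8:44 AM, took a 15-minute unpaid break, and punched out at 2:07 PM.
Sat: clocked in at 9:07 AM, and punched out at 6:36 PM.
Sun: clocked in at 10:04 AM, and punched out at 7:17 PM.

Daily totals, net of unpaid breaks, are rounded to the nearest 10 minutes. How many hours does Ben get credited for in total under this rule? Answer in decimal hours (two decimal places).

Fri: 8:44 AM–2:07 PM = 5 h 23 min − 15 min = 5 h 8 min → rounds to 5 h 10 min
Sat: 9:07 AM–6:36 PM = 9 h 29 min → rounds to 9 h 30 min
Sun: 10:04 AM–7:17 PM = 9 h 13 min → rounds to 9 h 10 min
Total credited: 23 h 50 min.

23.83 hours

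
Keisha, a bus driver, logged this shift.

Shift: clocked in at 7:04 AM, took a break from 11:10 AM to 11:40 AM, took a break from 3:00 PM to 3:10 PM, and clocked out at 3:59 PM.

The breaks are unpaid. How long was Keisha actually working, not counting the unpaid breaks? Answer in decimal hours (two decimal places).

Shift: 7:04 AM–3:59 PM = 8 h 55 min; less 40 min break → 8 h 15 min

8.25 hours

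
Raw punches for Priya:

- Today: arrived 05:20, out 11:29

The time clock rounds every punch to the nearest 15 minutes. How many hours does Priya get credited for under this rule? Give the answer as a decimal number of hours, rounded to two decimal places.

6.25 hours

Today: in 05:20→05:15, out 11:29→11:30; 6 h 15 min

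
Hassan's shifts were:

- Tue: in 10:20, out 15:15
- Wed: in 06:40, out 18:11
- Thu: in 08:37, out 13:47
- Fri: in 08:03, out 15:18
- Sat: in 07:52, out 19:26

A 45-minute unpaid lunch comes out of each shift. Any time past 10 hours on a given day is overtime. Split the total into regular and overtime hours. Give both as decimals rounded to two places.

Regular 35.08 hours, overtime 1.58 hours

Tue: 10:20–15:15 = 4 h 55 min; less 45 min break → 4 h 10 min
Wed: 06:40–18:11 = 11 h 31 min; less 45 min break → 10 h 46 min
Thu: 08:37–13:47 = 5 h 10 min; less 45 min break → 4 h 25 min
Fri: 08:03–15:18 = 7 h 15 min; less 45 min break → 6 h 30 min
Sat: 07:52–19:26 = 11 h 34 min; less 45 min break → 10 h 49 min
Tue reg 4 h 10 min / OT 0 h 0 min; Wed reg 10 h 0 min / OT 0 h 46 min; Thu reg 4 h 25 min / OT 0 h 0 min; Fri reg 6 h 30 min / OT 0 h 0 min; Sat reg 10 h 0 min / OT 0 h 49 min.
Totals: regular 35 h 5 min, overtime 1 h 35 min.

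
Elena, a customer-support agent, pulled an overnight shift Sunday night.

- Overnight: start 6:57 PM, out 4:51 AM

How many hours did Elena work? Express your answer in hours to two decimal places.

9.90 hours

Overnight: 6:57 PM → midnight = 5 h 3 min; midnight → 4:51 AM = 4 h 51 min; span 9 h 54 min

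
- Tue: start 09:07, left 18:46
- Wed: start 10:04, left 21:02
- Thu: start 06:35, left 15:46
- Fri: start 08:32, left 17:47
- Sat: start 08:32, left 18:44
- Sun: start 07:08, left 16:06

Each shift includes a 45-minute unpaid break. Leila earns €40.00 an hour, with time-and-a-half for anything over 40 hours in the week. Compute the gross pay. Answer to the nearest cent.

Tue: 09:07–18:46 = 9 h 39 min; less 45 min break → 8 h 54 min
Wed: 10:04–21:02 = 10 h 58 min; less 45 min break → 10 h 13 min
Thu: 06:35–15:46 = 9 h 11 min; less 45 min break → 8 h 26 min
Fri: 08:32–17:47 = 9 h 15 min; less 45 min break → 8 h 30 min
Sat: 08:32–18:44 = 10 h 12 min; less 45 min break → 9 h 27 min
Sun: 07:08–16:06 = 8 h 58 min; less 45 min break → 8 h 13 min
Total worked: 53 h 43 min = 3223 min.
Regular 40 h 0 min = 2400 min at €40.00/h; overtime 13 h 43 min = 823 min at €60.00/h.
Pay = (2400 × €40.00 + 823 × €60.00) ÷ 60 = €2423.00.

€2423.00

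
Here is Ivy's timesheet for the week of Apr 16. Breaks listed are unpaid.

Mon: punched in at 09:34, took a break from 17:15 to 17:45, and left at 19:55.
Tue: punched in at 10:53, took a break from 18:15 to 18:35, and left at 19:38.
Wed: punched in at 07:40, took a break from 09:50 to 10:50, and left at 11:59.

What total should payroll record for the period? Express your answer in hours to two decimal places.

21.58 hours

Mon: 09:34–19:55 = 10 h 21 min; less 30 min break → 9 h 51 min
Tue: 10:53–19:38 = 8 h 45 min; less 20 min break → 8 h 25 min
Wed: 07:40–11:59 = 4 h 19 min; less 60 min break → 3 h 19 min
Total: 9 h 51 min + 8 h 25 min + 3 h 19 min = 21 h 35 min.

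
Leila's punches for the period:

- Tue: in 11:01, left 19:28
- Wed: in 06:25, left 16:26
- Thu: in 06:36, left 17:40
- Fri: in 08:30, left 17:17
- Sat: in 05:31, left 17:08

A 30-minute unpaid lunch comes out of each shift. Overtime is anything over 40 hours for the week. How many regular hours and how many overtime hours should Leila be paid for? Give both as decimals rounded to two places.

Regular 40.00 hours, overtime 7.43 hours

Tue: 11:01–19:28 = 8 h 27 min; less 30 min break → 7 h 57 min
Wed: 06:25–16:26 = 10 h 1 min; less 30 min break → 9 h 31 min
Thu: 06:36–17:40 = 11 h 4 min; less 30 min break → 10 h 34 min
Fri: 08:30–17:17 = 8 h 47 min; less 30 min break → 8 h 17 min
Sat: 05:31–17:08 = 11 h 37 min; less 30 min break → 11 h 7 min
Total worked: 47 h 26 min = 47.43 h.
Threshold 40 h → overtime 7 h 26 min, regular 40 h 0 min.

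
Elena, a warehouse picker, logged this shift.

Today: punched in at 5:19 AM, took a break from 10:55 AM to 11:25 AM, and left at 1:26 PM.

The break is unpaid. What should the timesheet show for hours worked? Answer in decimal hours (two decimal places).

7.62 hours

Today: 5:19 AM–1:26 PM = 8 h 7 min; less 30 min break → 7 h 37 min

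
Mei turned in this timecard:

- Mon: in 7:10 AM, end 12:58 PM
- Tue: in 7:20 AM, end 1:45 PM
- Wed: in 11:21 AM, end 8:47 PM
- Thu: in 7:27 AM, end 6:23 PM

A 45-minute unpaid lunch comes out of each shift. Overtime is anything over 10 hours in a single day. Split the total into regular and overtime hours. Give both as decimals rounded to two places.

Regular 29.40 hours, overtime 0.18 hours

Mon: 7:10 AM–12:58 PM = 5 h 48 min; less 45 min break → 5 h 3 min
Tue: 7:20 AM–1:45 PM = 6 h 25 min; less 45 min break → 5 h 40 min
Wed: 11:21 AM–8:47 PM = 9 h 26 min; less 45 min break → 8 h 41 min
Thu: 7:27 AM–6:23 PM = 10 h 56 min; less 45 min break → 10 h 11 min
Mon reg 5 h 3 min / OT 0 h 0 min; Tue reg 5 h 40 min / OT 0 h 0 min; Wed reg 8 h 41 min / OT 0 h 0 min; Thu reg 10 h 0 min / OT 0 h 11 min.
Totals: regular 29 h 24 min, overtime 0 h 11 min.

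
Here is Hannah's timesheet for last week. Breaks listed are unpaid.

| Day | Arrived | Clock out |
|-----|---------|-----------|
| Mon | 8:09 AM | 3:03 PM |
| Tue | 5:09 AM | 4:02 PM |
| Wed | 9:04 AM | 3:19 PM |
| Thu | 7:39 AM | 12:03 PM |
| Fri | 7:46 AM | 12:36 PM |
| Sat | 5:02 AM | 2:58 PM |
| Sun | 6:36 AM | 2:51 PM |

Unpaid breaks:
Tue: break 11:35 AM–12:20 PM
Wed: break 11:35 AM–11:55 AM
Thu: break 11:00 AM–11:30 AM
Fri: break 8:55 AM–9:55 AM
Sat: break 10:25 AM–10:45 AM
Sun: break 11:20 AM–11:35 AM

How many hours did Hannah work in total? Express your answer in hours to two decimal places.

Mon: 8:09 AM–3:03 PM = 6 h 54 min
Tue: 5:09 AM–4:02 PM = 10 h 53 min; less 45 min break → 10 h 8 min
Wed: 9:04 AM–3:19 PM = 6 h 15 min; less 20 min break → 5 h 55 min
Thu: 7:39 AM–12:03 PM = 4 h 24 min; less 30 min break → 3 h 54 min
Fri: 7:46 AM–12:36 PM = 4 h 50 min; less 60 min break → 3 h 50 min
Sat: 5:02 AM–2:58 PM = 9 h 56 min; less 20 min break → 9 h 36 min
Sun: 6:36 AM–2:51 PM = 8 h 15 min; less 15 min break → 8 h 0 min
Total: 6 h 54 min + 10 h 8 min + 5 h 55 min + 3 h 54 min + 3 h 50 min + 9 h 36 min + 8 h 0 min = 48 h 17 min.

48.28 hours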